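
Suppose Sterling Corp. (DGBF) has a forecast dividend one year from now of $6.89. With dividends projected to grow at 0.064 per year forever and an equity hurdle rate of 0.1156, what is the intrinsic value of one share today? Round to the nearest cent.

Gordon growth model: P₀ = D₁/(r − g), with D₁ = 6.89 given directly.
P₀ = 6.8900 / (0.1156 − 0.064) = 6.8900 / 0.0516 = 133.5271

$133.53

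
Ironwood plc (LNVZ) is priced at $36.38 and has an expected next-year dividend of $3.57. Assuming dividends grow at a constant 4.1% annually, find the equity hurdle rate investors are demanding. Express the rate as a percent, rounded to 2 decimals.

13.91%

Rearranging the constant-growth DDM: r = D₁/P₀ + g.
r = 3.5700 / 36.38 + 0.041 = 0.09813 + 0.041 = 0.13913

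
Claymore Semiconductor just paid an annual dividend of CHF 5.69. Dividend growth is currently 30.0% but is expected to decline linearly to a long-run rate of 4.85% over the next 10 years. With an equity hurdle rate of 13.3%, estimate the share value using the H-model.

H-model: P₀ = D₀[(1+g_L) + H(g_S−g_L)]/(r−g_L), with H = 10/2 = 5.
P₀ = 5.69 × [(1+0.0485) + 5×(0.3−0.0485)] / (0.133−0.0485)
   = 5.69 × 2.3060 / 0.0845 = 155.2798

CHF 155.28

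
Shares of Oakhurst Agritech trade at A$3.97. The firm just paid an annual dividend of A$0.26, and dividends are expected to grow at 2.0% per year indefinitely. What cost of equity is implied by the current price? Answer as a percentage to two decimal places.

Rearranging the constant-growth DDM: r = D₁/P₀ + g.
D₁ = 0.26 × (1 + 0.02) = 0.2652.
r = 0.2652 / 3.97 + 0.02 = 0.06680 + 0.02 = 0.08680

8.68%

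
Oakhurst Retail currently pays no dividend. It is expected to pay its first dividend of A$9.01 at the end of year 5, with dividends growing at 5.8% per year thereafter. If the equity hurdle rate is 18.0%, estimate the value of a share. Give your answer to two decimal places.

Deferred-dividend DDM. At t=4 the remaining stream is a growing perpetuity with first payment D_5 = 9.01.
V_4 = D_5/(r−g) = 9.01/(0.18−0.058) = 73.8525
P₀ = V_4/(1+r)^4 = 73.8525/(1+0.18)^4 = 38.0923

A$38.09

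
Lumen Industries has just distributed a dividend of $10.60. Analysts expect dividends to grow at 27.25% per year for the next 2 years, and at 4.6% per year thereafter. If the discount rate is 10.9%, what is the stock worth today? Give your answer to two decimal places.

$257.83

Two-stage DDM. Project D₁…D_2 at 0.2725, terminal growth 0.046, discount at r = 0.109.
D_1 = 13.4885
D_2 = 17.1641
Terminal value at t=2: TV = D_3/(r−g) = 17.9537/(0.109−0.046) = 284.9788
P₀ = 13.4885/(1+0.109)^1 + 17.1641/(1+0.109)^2 + 284.9788/(1+0.109)^2 = 257.8312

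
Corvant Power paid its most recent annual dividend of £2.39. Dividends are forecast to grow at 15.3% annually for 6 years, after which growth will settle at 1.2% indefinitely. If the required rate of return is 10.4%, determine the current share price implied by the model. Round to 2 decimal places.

£50.86

Two-stage DDM. Project D₁…D_6 at 0.153, terminal growth 0.012, discount at r = 0.104.
D_1 = 2.7557
D_2 = 3.1773
D_3 = 3.6634
D_4 = 4.2239
D_5 = 4.8702
D_6 = 5.6153
Terminal value at t=6: TV = D_7/(r−g) = 5.6827/(0.104−0.012) = 61.7684
P₀ = 2.7557/(1+0.104)^1 + 3.1773/(1+0.104)^2 + 3.6634/(1+0.104)^3 + 4.2239/(1+0.104)^4 + 4.8702/(1+0.104)^5 + 5.6153/(1+0.104)^6 + 61.7684/(1+0.104)^6 = 50.8555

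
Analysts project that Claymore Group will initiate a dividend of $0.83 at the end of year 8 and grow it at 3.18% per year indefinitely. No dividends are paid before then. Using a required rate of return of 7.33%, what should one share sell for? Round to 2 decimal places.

Deferred-dividend DDM. At t=7 the remaining stream is a growing perpetuity with first payment D_8 = 0.83.
V_7 = D_8/(r−g) = 0.83/(0.0733−0.0318) = 20.0000
P₀ = V_7/(1+r)^7 = 20.0000/(1+0.0733)^7 = 12.1894

$12.19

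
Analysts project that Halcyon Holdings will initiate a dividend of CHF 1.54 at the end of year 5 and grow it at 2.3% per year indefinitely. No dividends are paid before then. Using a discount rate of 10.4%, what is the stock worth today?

Deferred-dividend DDM. At t=4 the remaining stream is a growing perpetuity with first payment D_5 = 1.54.
V_4 = D_5/(r−g) = 1.54/(0.104−0.023) = 19.0123
P₀ = V_4/(1+r)^4 = 19.0123/(1+0.104)^4 = 12.7985

CHF 12.80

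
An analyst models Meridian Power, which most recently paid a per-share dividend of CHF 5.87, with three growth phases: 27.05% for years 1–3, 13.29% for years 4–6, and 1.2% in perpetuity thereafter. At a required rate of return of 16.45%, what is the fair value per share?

CHF 89.25

Three-stage DDM. Project D₁…D_6; terminal Gordon value at t=6 with g = 0.012; discount at r = 0.1645.
D_1 = 7.4578
D_2 = 9.4752
D_3 = 12.0382
D_4 = 13.6381
D_5 = 15.4506
D_6 = 17.5040
TV_6 = 17.7140/(0.1645−0.012) = 116.1576
P₀ = Σ Dₜ/(1+r)ᵗ + TV_6/(1+r)^6 = 89.2471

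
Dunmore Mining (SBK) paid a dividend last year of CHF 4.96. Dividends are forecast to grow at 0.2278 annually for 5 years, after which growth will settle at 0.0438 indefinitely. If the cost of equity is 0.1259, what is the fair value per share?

CHF 129.65

Two-stage DDM. Project D₁…D_5 at 0.2278, terminal growth 0.0438, discount at r = 0.1259.
D_1 = 6.0899
D_2 = 7.4772
D_3 = 9.1805
D_4 = 11.2718
D_5 = 13.8395
Terminal value at t=5: TV = D_6/(r−g) = 14.4457/(0.1259−0.0438) = 175.9519
P₀ = 6.0899/(1+0.1259)^1 + 7.4772/(1+0.1259)^2 + 9.1805/(1+0.1259)^3 + 11.2718/(1+0.1259)^4 + 13.8395/(1+0.1259)^5 + 175.9519/(1+0.1259)^5 = 129.6545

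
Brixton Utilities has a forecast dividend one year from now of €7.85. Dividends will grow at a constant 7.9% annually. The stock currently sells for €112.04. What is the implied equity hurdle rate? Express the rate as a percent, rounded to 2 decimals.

14.91%

Rearranging the constant-growth DDM: r = D₁/P₀ + g.
r = 7.8500 / 112.04 + 0.079 = 0.07006 + 0.079 = 0.14906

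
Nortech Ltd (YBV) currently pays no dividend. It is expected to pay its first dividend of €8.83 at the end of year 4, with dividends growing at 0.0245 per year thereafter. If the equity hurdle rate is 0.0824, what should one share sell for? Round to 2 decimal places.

Deferred-dividend DDM. At t=3 the remaining stream is a growing perpetuity with first payment D_4 = 8.83.
V_3 = D_4/(r−g) = 8.83/(0.0824−0.0245) = 152.5043
P₀ = V_3/(1+r)^3 = 152.5043/(1+0.0824)^3 = 120.2593

€120.26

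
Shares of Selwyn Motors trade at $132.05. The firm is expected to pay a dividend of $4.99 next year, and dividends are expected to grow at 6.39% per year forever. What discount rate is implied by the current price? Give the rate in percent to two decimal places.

Rearranging the constant-growth DDM: r = D₁/P₀ + g.
r = 4.9900 / 132.05 + 0.0639 = 0.03779 + 0.0639 = 0.10169

10.17%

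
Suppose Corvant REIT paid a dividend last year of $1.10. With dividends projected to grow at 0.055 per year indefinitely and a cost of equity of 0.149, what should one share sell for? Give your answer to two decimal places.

$12.35

Gordon growth model: P₀ = D₁/(r − g). D₁ = 1.10 × (1 + 0.055) = 1.1605.
P₀ = 1.1605 / (0.149 − 0.055) = 1.1605 / 0.094 = 12.3457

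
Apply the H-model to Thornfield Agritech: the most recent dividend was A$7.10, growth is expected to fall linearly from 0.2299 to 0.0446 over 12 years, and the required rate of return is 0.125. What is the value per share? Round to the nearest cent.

H-model: P₀ = D₀[(1+g_L) + H(g_S−g_L)]/(r−g_L), with H = 12/2 = 6.
P₀ = 7.10 × [(1+0.0446) + 6×(0.2299−0.0446)] / (0.125−0.0446)
   = 7.10 × 2.1564 / 0.0804 = 190.4284

A$190.43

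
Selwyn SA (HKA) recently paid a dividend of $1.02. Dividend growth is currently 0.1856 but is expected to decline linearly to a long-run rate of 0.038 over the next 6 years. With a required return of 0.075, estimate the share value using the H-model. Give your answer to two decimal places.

H-model: P₀ = D₀[(1+g_L) + H(g_S−g_L)]/(r−g_L), with H = 6/2 = 3.
P₀ = 1.02 × [(1+0.038) + 3×(0.1856−0.038)] / (0.075−0.038)
   = 1.02 × 1.4808 / 0.037 = 40.8221

$40.82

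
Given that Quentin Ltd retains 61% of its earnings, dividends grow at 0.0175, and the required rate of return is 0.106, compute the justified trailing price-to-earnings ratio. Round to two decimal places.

Payout ratio b = 1 − 0.61 = 0.39.
Justified trailing P/E = b(1+g)/(r−g) = 0.39×(1+0.0175)/(0.106−0.0175) = 4.4839

4.48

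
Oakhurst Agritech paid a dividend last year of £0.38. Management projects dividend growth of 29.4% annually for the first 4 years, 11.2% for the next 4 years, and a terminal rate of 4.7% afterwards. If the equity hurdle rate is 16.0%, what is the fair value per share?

Three-stage DDM. Project D₁…D_8; terminal Gordon value at t=8 with g = 0.047; discount at r = 0.16.
D_1 = 0.4917
D_2 = 0.6363
D_3 = 0.8234
D_4 = 1.0654
D_5 = 1.1847
D_6 = 1.3174
D_7 = 1.4650
D_8 = 1.6291
TV_8 = 1.7056/(0.16−0.047) = 15.0941
P₀ = Σ Dₜ/(1+r)ᵗ + TV_8/(1+r)^8 = 8.7368

£8.74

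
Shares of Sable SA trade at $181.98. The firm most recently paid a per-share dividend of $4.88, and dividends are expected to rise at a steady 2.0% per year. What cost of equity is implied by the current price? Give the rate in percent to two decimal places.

4.74%

Rearranging the constant-growth DDM: r = D₁/P₀ + g.
D₁ = 4.88 × (1 + 0.02) = 4.9776.
r = 4.9776 / 181.98 + 0.02 = 0.02735 + 0.02 = 0.04735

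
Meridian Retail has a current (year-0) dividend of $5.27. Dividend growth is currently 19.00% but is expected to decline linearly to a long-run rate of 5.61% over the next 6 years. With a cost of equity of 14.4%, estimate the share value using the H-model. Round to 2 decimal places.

$87.40

H-model: P₀ = D₀[(1+g_L) + H(g_S−g_L)]/(r−g_L), with H = 6/2 = 3.
P₀ = 5.27 × [(1+0.0561) + 3×(0.19−0.0561)] / (0.144−0.0561)
   = 5.27 × 1.4578 / 0.0879 = 87.4017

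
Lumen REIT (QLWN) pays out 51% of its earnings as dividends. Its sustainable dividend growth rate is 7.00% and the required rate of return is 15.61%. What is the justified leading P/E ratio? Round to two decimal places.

5.92

Justified leading P/E = b/(r−g) = 0.51/(0.1561−0.07) = 5.9233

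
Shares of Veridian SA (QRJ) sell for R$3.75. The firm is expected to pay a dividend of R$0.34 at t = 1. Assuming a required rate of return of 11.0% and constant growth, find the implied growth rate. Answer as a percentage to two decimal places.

From P₀ = D₁/(r − g), the implied growth is g = r − D₁/P₀.
g = 0.11 − 0.34/3.75 = 0.11 − 0.09067 = 0.01933

1.93%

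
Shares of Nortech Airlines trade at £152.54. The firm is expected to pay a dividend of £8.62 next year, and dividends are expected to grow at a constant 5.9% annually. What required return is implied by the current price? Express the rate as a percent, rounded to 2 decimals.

Rearranging the constant-growth DDM: r = D₁/P₀ + g.
r = 8.6200 / 152.54 + 0.059 = 0.05651 + 0.059 = 0.11551

11.55%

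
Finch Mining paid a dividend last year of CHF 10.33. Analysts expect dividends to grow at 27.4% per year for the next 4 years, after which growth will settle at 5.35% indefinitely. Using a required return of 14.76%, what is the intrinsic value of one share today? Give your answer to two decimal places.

Two-stage DDM. Project D₁…D_4 at 0.274, terminal growth 0.0535, discount at r = 0.1476.
D_1 = 13.1604
D_2 = 16.7664
D_3 = 21.3604
D_4 = 27.2131
Terminal value at t=4: TV = D_5/(r−g) = 28.6690/(0.1476−0.0535) = 304.6653
P₀ = 13.1604/(1+0.1476)^1 + 16.7664/(1+0.1476)^2 + 21.3604/(1+0.1476)^3 + 27.2131/(1+0.1476)^4 + 304.6653/(1+0.1476)^4 = 229.6766

CHF 229.68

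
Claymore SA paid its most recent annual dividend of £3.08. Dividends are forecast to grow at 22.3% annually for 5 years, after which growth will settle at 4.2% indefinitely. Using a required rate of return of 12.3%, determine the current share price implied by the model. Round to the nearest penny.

Two-stage DDM. Project D₁…D_5 at 0.223, terminal growth 0.042, discount at r = 0.123.
D_1 = 3.7668
D_2 = 4.6068
D_3 = 5.6342
D_4 = 6.8906
D_5 = 8.4272
Terminal value at t=5: TV = D_6/(r−g) = 8.7811/(0.123−0.042) = 108.4091
P₀ = 3.7668/(1+0.123)^1 + 4.6068/(1+0.123)^2 + 5.6342/(1+0.123)^3 + 6.8906/(1+0.123)^4 + 8.4272/(1+0.123)^5 + 108.4091/(1+0.123)^5 = 80.7332

£80.73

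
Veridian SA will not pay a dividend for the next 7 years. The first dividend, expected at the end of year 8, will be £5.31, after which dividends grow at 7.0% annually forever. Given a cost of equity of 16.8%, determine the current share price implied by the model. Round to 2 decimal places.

Deferred-dividend DDM. At t=7 the remaining stream is a growing perpetuity with first payment D_8 = 5.31.
V_7 = D_8/(r−g) = 5.31/(0.168−0.07) = 54.1837
P₀ = V_7/(1+r)^7 = 54.1837/(1+0.168)^7 = 18.2713

£18.27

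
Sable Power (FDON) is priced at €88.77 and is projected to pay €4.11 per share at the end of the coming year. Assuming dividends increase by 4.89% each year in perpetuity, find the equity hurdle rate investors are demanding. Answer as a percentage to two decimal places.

Rearranging the constant-growth DDM: r = D₁/P₀ + g.
r = 4.1100 / 88.77 + 0.0489 = 0.04630 + 0.0489 = 0.09520

9.52%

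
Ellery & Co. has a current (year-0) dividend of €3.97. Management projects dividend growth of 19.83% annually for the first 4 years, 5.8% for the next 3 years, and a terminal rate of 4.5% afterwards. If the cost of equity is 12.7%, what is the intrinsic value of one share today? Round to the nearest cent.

Three-stage DDM. Project D₁…D_7; terminal Gordon value at t=7 with g = 0.045; discount at r = 0.127.
D_1 = 4.7573
D_2 = 5.7006
D_3 = 6.8310
D_4 = 8.1856
D_5 = 8.6604
D_6 = 9.1627
D_7 = 9.6942
TV_7 = 10.1304/(0.127−0.045) = 123.5413
P₀ = Σ Dₜ/(1+r)ᵗ + TV_7/(1+r)^7 = 85.4877

€85.49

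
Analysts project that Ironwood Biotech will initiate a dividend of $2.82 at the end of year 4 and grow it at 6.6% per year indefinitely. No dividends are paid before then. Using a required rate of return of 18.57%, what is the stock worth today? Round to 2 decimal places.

Deferred-dividend DDM. At t=3 the remaining stream is a growing perpetuity with first payment D_4 = 2.82.
V_3 = D_4/(r−g) = 2.82/(0.1857−0.066) = 23.5589
P₀ = V_3/(1+r)^3 = 23.5589/(1+0.1857)^3 = 14.1329

$14.13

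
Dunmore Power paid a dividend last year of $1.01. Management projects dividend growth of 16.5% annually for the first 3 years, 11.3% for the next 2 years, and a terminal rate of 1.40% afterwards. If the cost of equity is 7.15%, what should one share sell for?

$31.04

Three-stage DDM. Project D₁…D_5; terminal Gordon value at t=5 with g = 0.014; discount at r = 0.0715.
D_1 = 1.1766
D_2 = 1.3708
D_3 = 1.5970
D_4 = 1.7774
D_5 = 1.9783
TV_5 = 2.0060/(0.0715−0.014) = 34.8867
P₀ = Σ Dₜ/(1+r)ᵗ + TV_5/(1+r)^5 = 31.0394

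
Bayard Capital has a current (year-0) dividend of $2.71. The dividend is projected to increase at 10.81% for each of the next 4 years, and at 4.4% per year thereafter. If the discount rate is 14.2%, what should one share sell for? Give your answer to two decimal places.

Two-stage DDM. Project D₁…D_4 at 0.1081, terminal growth 0.044, discount at r = 0.142.
D_1 = 3.0030
D_2 = 3.3276
D_3 = 3.6873
D_4 = 4.0859
Terminal value at t=4: TV = D_5/(r−g) = 4.2657/(0.142−0.044) = 43.5271
P₀ = 3.0030/(1+0.142)^1 + 3.3276/(1+0.142)^2 + 3.6873/(1+0.142)^3 + 4.0859/(1+0.142)^4 + 43.5271/(1+0.142)^4 = 35.6505

$35.65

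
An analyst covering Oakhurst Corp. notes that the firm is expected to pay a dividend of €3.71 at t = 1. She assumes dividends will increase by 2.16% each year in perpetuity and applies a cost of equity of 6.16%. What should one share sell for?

Gordon growth model: P₀ = D₁/(r − g), with D₁ = 3.71 given directly.
P₀ = 3.7100 / (0.0616 − 0.0216) = 3.7100 / 0.04 = 92.7500

€92.75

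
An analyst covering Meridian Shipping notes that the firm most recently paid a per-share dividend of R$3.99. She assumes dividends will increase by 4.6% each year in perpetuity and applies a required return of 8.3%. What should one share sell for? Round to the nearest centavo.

Gordon growth model: P₀ = D₁/(r − g). D₁ = 3.99 × (1 + 0.046) = 4.1735.
P₀ = 4.1735 / (0.083 − 0.046) = 4.1735 / 0.037 = 112.7984

R$112.80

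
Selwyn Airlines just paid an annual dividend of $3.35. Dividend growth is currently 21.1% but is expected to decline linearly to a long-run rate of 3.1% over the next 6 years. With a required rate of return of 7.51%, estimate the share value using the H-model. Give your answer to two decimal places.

$119.34

H-model: P₀ = D₀[(1+g_L) + H(g_S−g_L)]/(r−g_L), with H = 6/2 = 3.
P₀ = 3.35 × [(1+0.031) + 3×(0.211−0.031)] / (0.0751−0.031)
   = 3.35 × 1.5710 / 0.0441 = 119.3390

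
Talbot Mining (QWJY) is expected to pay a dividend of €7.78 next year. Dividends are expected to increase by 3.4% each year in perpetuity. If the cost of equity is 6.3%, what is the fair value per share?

€268.28

Gordon growth model: P₀ = D₁/(r − g), with D₁ = 7.78 given directly.
P₀ = 7.7800 / (0.063 − 0.034) = 7.7800 / 0.029 = 268.2759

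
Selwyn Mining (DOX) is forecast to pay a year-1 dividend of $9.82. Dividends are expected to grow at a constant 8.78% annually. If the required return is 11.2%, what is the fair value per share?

Gordon growth model: P₀ = D₁/(r − g), with D₁ = 9.82 given directly.
P₀ = 9.8200 / (0.112 − 0.0878) = 9.8200 / 0.0242 = 405.7851

$405.79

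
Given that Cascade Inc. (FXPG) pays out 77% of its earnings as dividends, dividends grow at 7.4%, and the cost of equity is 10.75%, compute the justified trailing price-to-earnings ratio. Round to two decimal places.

24.69

Justified trailing P/E = b(1+g)/(r−g) = 0.77×(1+0.074)/(0.1075−0.074) = 24.6860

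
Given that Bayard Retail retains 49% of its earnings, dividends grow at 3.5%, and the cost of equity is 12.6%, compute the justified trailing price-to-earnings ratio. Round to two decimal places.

5.80

Payout ratio b = 1 − 0.49 = 0.51.
Justified trailing P/E = b(1+g)/(r−g) = 0.51×(1+0.035)/(0.126−0.035) = 5.8005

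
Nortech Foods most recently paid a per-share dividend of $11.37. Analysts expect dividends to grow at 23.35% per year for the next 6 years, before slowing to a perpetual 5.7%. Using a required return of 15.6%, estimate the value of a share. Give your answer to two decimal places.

Two-stage DDM. Project D₁…D_6 at 0.2335, terminal growth 0.057, discount at r = 0.156.
D_1 = 14.0249
D_2 = 17.2997
D_3 = 21.3392
D_4 = 26.3219
D_5 = 32.4681
D_6 = 40.0493
Terminal value at t=6: TV = D_7/(r−g) = 42.3322/(0.156−0.057) = 427.5975
P₀ = 14.0249/(1+0.156)^1 + 17.2997/(1+0.156)^2 + 21.3392/(1+0.156)^3 + 26.3219/(1+0.156)^4 + 32.4681/(1+0.156)^5 + 40.0493/(1+0.156)^6 + 427.5975/(1+0.156)^6 = 265.3204

$265.32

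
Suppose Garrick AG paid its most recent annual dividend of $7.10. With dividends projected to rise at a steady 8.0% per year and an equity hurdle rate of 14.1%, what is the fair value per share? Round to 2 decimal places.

$125.70

Gordon growth model: P₀ = D₁/(r − g). D₁ = 7.10 × (1 + 0.08) = 7.6680.
P₀ = 7.6680 / (0.141 − 0.08) = 7.6680 / 0.061 = 125.7049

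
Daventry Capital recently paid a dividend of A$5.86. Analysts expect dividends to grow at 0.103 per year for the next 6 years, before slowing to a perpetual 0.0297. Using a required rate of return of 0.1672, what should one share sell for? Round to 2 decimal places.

A$60.23

Two-stage DDM. Project D₁…D_6 at 0.103, terminal growth 0.0297, discount at r = 0.1672.
D_1 = 6.4636
D_2 = 7.1293
D_3 = 7.8636
D_4 = 8.6736
D_5 = 9.5670
D_6 = 10.5524
Terminal value at t=6: TV = D_7/(r−g) = 10.8658/(0.1672−0.0297) = 79.0239
P₀ = 6.4636/(1+0.1672)^1 + 7.1293/(1+0.1672)^2 + 7.8636/(1+0.1672)^3 + 8.6736/(1+0.1672)^4 + 9.5670/(1+0.1672)^5 + 10.5524/(1+0.1672)^6 + 79.0239/(1+0.1672)^6 = 60.2314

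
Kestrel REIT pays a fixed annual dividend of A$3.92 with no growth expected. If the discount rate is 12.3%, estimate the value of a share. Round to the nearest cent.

Zero-growth DDM (perpetuity): P₀ = D/r = 3.92 / 0.123 = 31.8699

A$31.87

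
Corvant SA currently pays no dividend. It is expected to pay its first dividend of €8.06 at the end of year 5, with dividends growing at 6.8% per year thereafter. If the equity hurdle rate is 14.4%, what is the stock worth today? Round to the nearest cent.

€61.92

Deferred-dividend DDM. At t=4 the remaining stream is a growing perpetuity with first payment D_5 = 8.06.
V_4 = D_5/(r−g) = 8.06/(0.144−0.068) = 106.0526
P₀ = V_4/(1+r)^4 = 106.0526/(1+0.144)^4 = 61.9181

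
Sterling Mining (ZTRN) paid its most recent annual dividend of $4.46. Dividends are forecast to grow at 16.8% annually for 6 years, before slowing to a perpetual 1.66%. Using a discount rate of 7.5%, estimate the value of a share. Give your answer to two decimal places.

Two-stage DDM. Project D₁…D_6 at 0.168, terminal growth 0.0166, discount at r = 0.075.
D_1 = 5.2093
D_2 = 6.0844
D_3 = 7.1066
D_4 = 8.3005
D_5 = 9.6950
D_6 = 11.3238
Terminal value at t=6: TV = D_7/(r−g) = 11.5118/(0.075−0.0166) = 197.1193
P₀ = 5.2093/(1+0.075)^1 + 6.0844/(1+0.075)^2 + 7.1066/(1+0.075)^3 + 8.3005/(1+0.075)^4 + 9.6950/(1+0.075)^5 + 11.3238/(1+0.075)^6 + 197.1193/(1+0.075)^6 = 163.8632

$163.86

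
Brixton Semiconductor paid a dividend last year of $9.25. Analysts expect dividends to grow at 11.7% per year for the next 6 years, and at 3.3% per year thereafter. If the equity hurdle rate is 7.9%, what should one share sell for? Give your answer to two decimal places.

Two-stage DDM. Project D₁…D_6 at 0.117, terminal growth 0.033, discount at r = 0.079.
D_1 = 10.3323
D_2 = 11.5411
D_3 = 12.8914
D_4 = 14.3997
D_5 = 16.0845
D_6 = 17.9664
Terminal value at t=6: TV = D_7/(r−g) = 18.5593/(0.079−0.033) = 403.4626
P₀ = 10.3323/(1+0.079)^1 + 11.5411/(1+0.079)^2 + 12.8914/(1+0.079)^3 + 14.3997/(1+0.079)^4 + 16.0845/(1+0.079)^5 + 17.9664/(1+0.079)^6 + 403.4626/(1+0.079)^6 = 318.4240

$318.42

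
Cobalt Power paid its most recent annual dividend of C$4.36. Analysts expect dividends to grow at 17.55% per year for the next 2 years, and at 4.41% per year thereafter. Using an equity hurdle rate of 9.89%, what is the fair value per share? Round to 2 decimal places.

Two-stage DDM. Project D₁…D_2 at 0.1755, terminal growth 0.0441, discount at r = 0.0989.
D_1 = 5.1252
D_2 = 6.0246
Terminal value at t=2: TV = D_3/(r−g) = 6.2903/(0.0989−0.0441) = 114.7872
P₀ = 5.1252/(1+0.0989)^1 + 6.0246/(1+0.0989)^2 + 114.7872/(1+0.0989)^2 = 104.7084

C$104.71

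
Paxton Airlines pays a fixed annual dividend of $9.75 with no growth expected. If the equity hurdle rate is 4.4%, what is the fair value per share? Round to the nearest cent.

Zero-growth DDM (perpetuity): P₀ = D/r = 9.75 / 0.044 = 221.5909

$221.59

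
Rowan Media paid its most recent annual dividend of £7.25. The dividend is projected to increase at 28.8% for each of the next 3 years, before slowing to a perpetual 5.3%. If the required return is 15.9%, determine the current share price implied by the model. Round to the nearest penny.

Two-stage DDM. Project D₁…D_3 at 0.288, terminal growth 0.053, discount at r = 0.159.
D_1 = 9.3380
D_2 = 12.0273
D_3 = 15.4912
Terminal value at t=3: TV = D_4/(r−g) = 16.3123/(0.159−0.053) = 153.8892
P₀ = 9.3380/(1+0.159)^1 + 12.0273/(1+0.159)^2 + 15.4912/(1+0.159)^3 + 153.8892/(1+0.159)^3 = 125.8066

£125.81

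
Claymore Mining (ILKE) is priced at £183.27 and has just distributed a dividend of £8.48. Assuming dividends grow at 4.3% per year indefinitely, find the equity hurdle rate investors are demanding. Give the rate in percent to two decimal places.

9.13%

Rearranging the constant-growth DDM: r = D₁/P₀ + g.
D₁ = 8.48 × (1 + 0.043) = 8.8446.
r = 8.8446 / 183.27 + 0.043 = 0.04826 + 0.043 = 0.09126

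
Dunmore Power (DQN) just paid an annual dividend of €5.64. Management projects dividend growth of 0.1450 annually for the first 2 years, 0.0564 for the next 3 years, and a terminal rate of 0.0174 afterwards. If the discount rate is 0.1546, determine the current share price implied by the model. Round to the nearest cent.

Three-stage DDM. Project D₁…D_5; terminal Gordon value at t=5 with g = 0.0174; discount at r = 0.1546.
D_1 = 6.4578
D_2 = 7.3942
D_3 = 7.8112
D_4 = 8.2518
D_5 = 8.7172
TV_5 = 8.8688/(0.1546−0.0174) = 64.6417
P₀ = Σ Dₜ/(1+r)ᵗ + TV_5/(1+r)^5 = 56.6094

€56.61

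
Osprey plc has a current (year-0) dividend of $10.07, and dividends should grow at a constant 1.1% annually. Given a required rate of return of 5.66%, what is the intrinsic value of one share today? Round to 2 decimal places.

$223.26

Gordon growth model: P₀ = D₁/(r − g). D₁ = 10.07 × (1 + 0.011) = 10.1808.
P₀ = 10.1808 / (0.0566 − 0.011) = 10.1808 / 0.0456 = 223.2625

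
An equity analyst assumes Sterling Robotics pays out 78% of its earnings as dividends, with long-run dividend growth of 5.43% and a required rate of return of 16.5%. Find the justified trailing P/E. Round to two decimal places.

Justified trailing P/E = b(1+g)/(r−g) = 0.78×(1+0.0543)/(0.165−0.0543) = 7.4287

7.43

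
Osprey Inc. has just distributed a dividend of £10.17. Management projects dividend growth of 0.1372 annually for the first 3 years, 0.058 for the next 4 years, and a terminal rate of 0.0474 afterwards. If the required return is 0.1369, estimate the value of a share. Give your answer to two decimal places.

Three-stage DDM. Project D₁…D_7; terminal Gordon value at t=7 with g = 0.0474; discount at r = 0.1369.
D_1 = 11.5653
D_2 = 13.1521
D_3 = 14.9566
D_4 = 15.8240
D_5 = 16.7418
D_6 = 17.7129
D_7 = 18.7402
TV_7 = 19.6285/(0.1369−0.0474) = 219.3127
P₀ = Σ Dₜ/(1+r)ᵗ + TV_7/(1+r)^7 = 153.9804

£153.98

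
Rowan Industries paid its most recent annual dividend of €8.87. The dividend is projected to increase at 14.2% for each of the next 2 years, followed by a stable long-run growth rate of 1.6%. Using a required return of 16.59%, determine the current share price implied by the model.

€74.88

Two-stage DDM. Project D₁…D_2 at 0.142, terminal growth 0.016, discount at r = 0.1659.
D_1 = 10.1295
D_2 = 11.5679
Terminal value at t=2: TV = D_3/(r−g) = 11.7530/(0.1659−0.016) = 78.4057
P₀ = 10.1295/(1+0.1659)^1 + 11.5679/(1+0.1659)^2 + 78.4057/(1+0.1659)^2 = 74.8783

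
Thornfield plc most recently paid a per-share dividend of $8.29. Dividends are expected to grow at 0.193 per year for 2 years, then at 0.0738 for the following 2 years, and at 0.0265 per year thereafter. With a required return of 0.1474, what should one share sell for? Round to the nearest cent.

$100.46

Three-stage DDM. Project D₁…D_4; terminal Gordon value at t=4 with g = 0.0265; discount at r = 0.1474.
D_1 = 9.8900
D_2 = 11.7987
D_3 = 12.6695
D_4 = 13.6045
TV_4 = 13.9650/(0.1474−0.0265) = 115.5087
P₀ = Σ Dₜ/(1+r)ᵗ + TV_4/(1+r)^4 = 100.4609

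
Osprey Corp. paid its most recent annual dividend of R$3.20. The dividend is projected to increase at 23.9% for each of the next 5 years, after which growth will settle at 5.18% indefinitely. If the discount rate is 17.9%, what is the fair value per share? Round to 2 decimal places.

Two-stage DDM. Project D₁…D_5 at 0.239, terminal growth 0.0518, discount at r = 0.179.
D_1 = 3.9648
D_2 = 4.9124
D_3 = 6.0864
D_4 = 7.5411
D_5 = 9.3434
Terminal value at t=5: TV = D_6/(r−g) = 9.8274/(0.179−0.0518) = 77.2596
P₀ = 3.9648/(1+0.179)^1 + 4.9124/(1+0.179)^2 + 6.0864/(1+0.179)^3 + 7.5411/(1+0.179)^4 + 9.3434/(1+0.179)^5 + 77.2596/(1+0.179)^5 = 52.5293

R$52.53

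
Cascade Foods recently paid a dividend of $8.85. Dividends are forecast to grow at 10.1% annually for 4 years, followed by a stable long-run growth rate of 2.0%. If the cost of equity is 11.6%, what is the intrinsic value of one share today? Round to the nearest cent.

Two-stage DDM. Project D₁…D_4 at 0.101, terminal growth 0.02, discount at r = 0.116.
D_1 = 9.7439
D_2 = 10.7280
D_3 = 11.8115
D_4 = 13.0045
Terminal value at t=4: TV = D_5/(r−g) = 13.2646/(0.116−0.02) = 138.1725
P₀ = 9.7439/(1+0.116)^1 + 10.7280/(1+0.116)^2 + 11.8115/(1+0.116)^3 + 13.0045/(1+0.116)^4 + 138.1725/(1+0.116)^4 = 123.3032

$123.30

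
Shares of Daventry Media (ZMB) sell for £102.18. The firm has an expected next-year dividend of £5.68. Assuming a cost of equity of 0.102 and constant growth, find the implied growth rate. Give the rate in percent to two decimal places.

From P₀ = D₁/(r − g), the implied growth is g = r − D₁/P₀.
g = 0.102 − 5.68/102.18 = 0.102 − 0.05559 = 0.04641

4.64%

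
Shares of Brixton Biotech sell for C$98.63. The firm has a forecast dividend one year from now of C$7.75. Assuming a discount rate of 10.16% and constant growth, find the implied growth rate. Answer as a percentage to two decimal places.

2.30%

From P₀ = D₁/(r − g), the implied growth is g = r − D₁/P₀.
g = 0.1016 − 7.75/98.63 = 0.1016 − 0.07858 = 0.02302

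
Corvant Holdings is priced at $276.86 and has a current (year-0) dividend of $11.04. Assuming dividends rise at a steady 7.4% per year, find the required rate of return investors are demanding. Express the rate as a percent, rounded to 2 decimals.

11.68%

Rearranging the constant-growth DDM: r = D₁/P₀ + g.
D₁ = 11.04 × (1 + 0.074) = 11.8570.
r = 11.8570 / 276.86 + 0.074 = 0.04283 + 0.074 = 0.11683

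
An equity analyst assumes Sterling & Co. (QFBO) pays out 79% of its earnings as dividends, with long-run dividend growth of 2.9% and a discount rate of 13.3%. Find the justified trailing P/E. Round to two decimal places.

Justified trailing P/E = b(1+g)/(r−g) = 0.79×(1+0.029)/(0.133−0.029) = 7.8164

7.82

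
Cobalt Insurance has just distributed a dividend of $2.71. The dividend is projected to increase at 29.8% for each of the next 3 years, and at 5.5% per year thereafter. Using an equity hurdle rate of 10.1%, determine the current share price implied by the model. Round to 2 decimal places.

Two-stage DDM. Project D₁…D_3 at 0.298, terminal growth 0.055, discount at r = 0.101.
D_1 = 3.5176
D_2 = 4.5658
D_3 = 5.9264
Terminal value at t=3: TV = D_4/(r−g) = 6.2524/(0.101−0.055) = 135.9214
P₀ = 3.5176/(1+0.101)^1 + 4.5658/(1+0.101)^2 + 5.9264/(1+0.101)^3 + 135.9214/(1+0.101)^3 = 113.2437

$113.24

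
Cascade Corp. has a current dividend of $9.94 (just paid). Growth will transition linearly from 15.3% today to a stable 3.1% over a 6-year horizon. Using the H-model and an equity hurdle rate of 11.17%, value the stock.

H-model: P₀ = D₀[(1+g_L) + H(g_S−g_L)]/(r−g_L), with H = 6/2 = 3.
P₀ = 9.94 × [(1+0.031) + 3×(0.153−0.031)] / (0.1117−0.031)
   = 9.94 × 1.3970 / 0.0807 = 172.0716

$172.07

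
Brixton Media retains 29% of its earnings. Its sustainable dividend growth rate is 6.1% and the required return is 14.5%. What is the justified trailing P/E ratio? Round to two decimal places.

Payout ratio b = 1 − 0.29 = 0.71.
Justified trailing P/E = b(1+g)/(r−g) = 0.71×(1+0.061)/(0.145−0.061) = 8.9680

8.97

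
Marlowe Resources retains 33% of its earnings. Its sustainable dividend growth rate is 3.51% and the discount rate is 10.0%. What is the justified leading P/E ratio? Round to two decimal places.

Payout ratio b = 1 − 0.33 = 0.67.
Justified leading P/E = b/(r−g) = 0.67/(0.1−0.0351) = 10.3236

10.32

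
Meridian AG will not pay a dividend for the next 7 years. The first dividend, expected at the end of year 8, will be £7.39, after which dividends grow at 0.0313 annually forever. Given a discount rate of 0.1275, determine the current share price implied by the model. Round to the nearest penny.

Deferred-dividend DDM. At t=7 the remaining stream is a growing perpetuity with first payment D_8 = 7.39.
V_7 = D_8/(r−g) = 7.39/(0.1275−0.0313) = 76.8191
P₀ = V_7/(1+r)^7 = 76.8191/(1+0.1275)^7 = 33.1630

£33.16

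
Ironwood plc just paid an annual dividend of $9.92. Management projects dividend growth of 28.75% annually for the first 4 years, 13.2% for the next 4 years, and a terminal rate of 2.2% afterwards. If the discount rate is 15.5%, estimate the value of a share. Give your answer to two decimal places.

$219.32

Three-stage DDM. Project D₁…D_8; terminal Gordon value at t=8 with g = 0.022; discount at r = 0.155.
D_1 = 12.7720
D_2 = 16.4440
D_3 = 21.1716
D_4 = 27.2584
D_5 = 30.8565
D_6 = 34.9296
D_7 = 39.5403
D_8 = 44.7596
TV_8 = 45.7443/(0.155−0.022) = 343.9423
P₀ = Σ Dₜ/(1+r)ᵗ + TV_8/(1+r)^8 = 219.3200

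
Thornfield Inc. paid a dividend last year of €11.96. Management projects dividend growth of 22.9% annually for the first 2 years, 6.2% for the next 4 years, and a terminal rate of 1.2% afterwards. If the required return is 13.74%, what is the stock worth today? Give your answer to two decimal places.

€159.73

Three-stage DDM. Project D₁…D_6; terminal Gordon value at t=6 with g = 0.012; discount at r = 0.1374.
D_1 = 14.6988
D_2 = 18.0649
D_3 = 19.1849
D_4 = 20.3744
D_5 = 21.6376
D_6 = 22.9791
TV_6 = 23.2548/(0.1374−0.012) = 185.4454
P₀ = Σ Dₜ/(1+r)ᵗ + TV_6/(1+r)^6 = 159.7315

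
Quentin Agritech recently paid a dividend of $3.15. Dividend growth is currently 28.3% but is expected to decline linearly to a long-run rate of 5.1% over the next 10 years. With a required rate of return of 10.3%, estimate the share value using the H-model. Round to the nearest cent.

$133.94

H-model: P₀ = D₀[(1+g_L) + H(g_S−g_L)]/(r−g_L), with H = 10/2 = 5.
P₀ = 3.15 × [(1+0.051) + 5×(0.283−0.051)] / (0.103−0.051)
   = 3.15 × 2.2110 / 0.052 = 133.9356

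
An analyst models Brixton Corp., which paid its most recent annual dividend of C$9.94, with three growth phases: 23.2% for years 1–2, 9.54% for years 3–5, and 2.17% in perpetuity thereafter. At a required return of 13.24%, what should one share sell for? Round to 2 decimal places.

C$153.91

Three-stage DDM. Project D₁…D_5; terminal Gordon value at t=5 with g = 0.0217; discount at r = 0.1324.
D_1 = 12.2461
D_2 = 15.0872
D_3 = 16.5265
D_4 = 18.1031
D_5 = 19.8302
TV_5 = 20.2605/(0.1324−0.0217) = 183.0214
P₀ = Σ Dₜ/(1+r)ᵗ + TV_5/(1+r)^5 = 153.9078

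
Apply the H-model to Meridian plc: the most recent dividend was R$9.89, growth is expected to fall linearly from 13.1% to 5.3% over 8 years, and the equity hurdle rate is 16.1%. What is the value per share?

R$125.00

H-model: P₀ = D₀[(1+g_L) + H(g_S−g_L)]/(r−g_L), with H = 8/2 = 4.
P₀ = 9.89 × [(1+0.053) + 4×(0.131−0.053)] / (0.161−0.053)
   = 9.89 × 1.3650 / 0.108 = 124.9986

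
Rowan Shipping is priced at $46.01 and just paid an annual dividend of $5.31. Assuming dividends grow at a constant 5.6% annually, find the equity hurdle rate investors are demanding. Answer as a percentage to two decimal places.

17.79%

Rearranging the constant-growth DDM: r = D₁/P₀ + g.
D₁ = 5.31 × (1 + 0.056) = 5.6074.
r = 5.6074 / 46.01 + 0.056 = 0.12187 + 0.056 = 0.17787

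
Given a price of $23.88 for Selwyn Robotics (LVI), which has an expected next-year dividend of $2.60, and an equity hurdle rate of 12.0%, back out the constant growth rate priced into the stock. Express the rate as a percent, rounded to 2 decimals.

1.11%

From P₀ = D₁/(r − g), the implied growth is g = r − D₁/P₀.
g = 0.12 − 2.60/23.88 = 0.12 − 0.10888 = 0.01112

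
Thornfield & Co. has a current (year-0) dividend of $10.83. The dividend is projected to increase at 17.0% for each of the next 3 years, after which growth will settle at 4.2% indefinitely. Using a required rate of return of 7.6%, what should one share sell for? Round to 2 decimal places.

Two-stage DDM. Project D₁…D_3 at 0.17, terminal growth 0.042, discount at r = 0.076.
D_1 = 12.6711
D_2 = 14.8252
D_3 = 17.3455
Terminal value at t=3: TV = D_4/(r−g) = 18.0740/(0.076−0.042) = 531.5876
P₀ = 12.6711/(1+0.076)^1 + 14.8252/(1+0.076)^2 + 17.3455/(1+0.076)^3 + 531.5876/(1+0.076)^3 = 465.2196

$465.22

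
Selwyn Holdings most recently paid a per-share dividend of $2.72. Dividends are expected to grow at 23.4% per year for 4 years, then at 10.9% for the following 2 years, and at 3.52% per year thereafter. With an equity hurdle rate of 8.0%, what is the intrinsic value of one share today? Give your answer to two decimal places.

Three-stage DDM. Project D₁…D_6; terminal Gordon value at t=6 with g = 0.0352; discount at r = 0.08.
D_1 = 3.3565
D_2 = 4.1419
D_3 = 5.1111
D_4 = 6.3071
D_5 = 6.9946
D_6 = 7.7570
TV_6 = 8.0300/(0.08−0.0352) = 179.2416
P₀ = Σ Dₜ/(1+r)ᵗ + TV_6/(1+r)^6 = 137.9534

$137.95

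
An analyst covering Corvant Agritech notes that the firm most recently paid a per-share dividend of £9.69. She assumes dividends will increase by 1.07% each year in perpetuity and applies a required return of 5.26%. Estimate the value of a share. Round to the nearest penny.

Gordon growth model: P₀ = D₁/(r − g). D₁ = 9.69 × (1 + 0.0107) = 9.7937.
P₀ = 9.7937 / (0.0526 − 0.0107) = 9.7937 / 0.0419 = 233.7395

£233.74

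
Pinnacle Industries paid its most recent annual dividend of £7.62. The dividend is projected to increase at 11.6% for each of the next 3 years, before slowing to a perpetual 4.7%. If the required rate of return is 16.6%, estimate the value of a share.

£79.74

Two-stage DDM. Project D₁…D_3 at 0.116, terminal growth 0.047, discount at r = 0.166.
D_1 = 8.5039
D_2 = 9.4904
D_3 = 10.5913
Terminal value at t=3: TV = D_4/(r−g) = 11.0890/(0.166−0.047) = 93.1853
P₀ = 8.5039/(1+0.166)^1 + 9.4904/(1+0.166)^2 + 10.5913/(1+0.166)^3 + 93.1853/(1+0.166)^3 = 79.7379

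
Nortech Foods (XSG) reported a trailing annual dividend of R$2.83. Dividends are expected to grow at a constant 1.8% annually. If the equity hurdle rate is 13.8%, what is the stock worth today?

R$24.01

Gordon growth model: P₀ = D₁/(r − g). D₁ = 2.83 × (1 + 0.018) = 2.8809.
P₀ = 2.8809 / (0.138 − 0.018) = 2.8809 / 0.12 = 24.0078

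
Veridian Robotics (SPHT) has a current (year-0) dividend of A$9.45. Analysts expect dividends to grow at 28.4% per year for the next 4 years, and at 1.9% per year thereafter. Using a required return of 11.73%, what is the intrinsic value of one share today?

A$225.02

Two-stage DDM. Project D₁…D_4 at 0.284, terminal growth 0.019, discount at r = 0.1173.
D_1 = 12.1338
D_2 = 15.5798
D_3 = 20.0045
D_4 = 25.6857
Terminal value at t=4: TV = D_5/(r−g) = 26.1738/(0.1173−0.019) = 266.2641
P₀ = 12.1338/(1+0.1173)^1 + 15.5798/(1+0.1173)^2 + 20.0045/(1+0.1173)^3 + 25.6857/(1+0.1173)^4 + 266.2641/(1+0.1173)^4 = 225.0217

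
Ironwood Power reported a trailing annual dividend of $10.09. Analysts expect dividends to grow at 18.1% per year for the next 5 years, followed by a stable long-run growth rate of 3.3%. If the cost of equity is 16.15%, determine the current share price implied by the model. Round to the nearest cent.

Two-stage DDM. Project D₁…D_5 at 0.181, terminal growth 0.033, discount at r = 0.1615.
D_1 = 11.9163
D_2 = 14.0731
D_3 = 16.6204
D_4 = 19.6287
D_5 = 23.1815
Terminal value at t=5: TV = D_6/(r−g) = 23.9464/(0.1615−0.033) = 186.3536
P₀ = 11.9163/(1+0.1615)^1 + 14.0731/(1+0.1615)^2 + 16.6204/(1+0.1615)^3 + 19.6287/(1+0.1615)^4 + 23.1815/(1+0.1615)^5 + 186.3536/(1+0.1615)^5 = 141.2025

$141.20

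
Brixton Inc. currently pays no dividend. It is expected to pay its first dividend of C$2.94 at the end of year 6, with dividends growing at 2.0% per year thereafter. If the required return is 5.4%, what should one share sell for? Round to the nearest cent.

Deferred-dividend DDM. At t=5 the remaining stream is a growing perpetuity with first payment D_6 = 2.94.
V_5 = D_6/(r−g) = 2.94/(0.054−0.02) = 86.4706
P₀ = V_5/(1+r)^5 = 86.4706/(1+0.054)^5 = 66.4761

C$66.48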